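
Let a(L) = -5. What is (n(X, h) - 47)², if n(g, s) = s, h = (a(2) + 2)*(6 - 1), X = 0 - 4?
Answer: 3844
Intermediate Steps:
X = -4
h = -15 (h = (-5 + 2)*(6 - 1) = -3*5 = -15)
(n(X, h) - 47)² = (-15 - 47)² = (-62)² = 3844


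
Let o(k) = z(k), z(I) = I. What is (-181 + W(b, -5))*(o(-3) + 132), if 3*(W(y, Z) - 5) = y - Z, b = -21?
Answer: -23392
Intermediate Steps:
W(y, Z) = 5 - Z/3 + y/3 (W(y, Z) = 5 + (y - Z)/3 = 5 + (-Z/3 + y/3) = 5 - Z/3 + y/3)
o(k) = k
(-181 + W(b, -5))*(o(-3) + 132) = (-181 + (5 - ⅓*(-5) + (⅓)*(-21)))*(-3 + 132) = (-181 + (5 + 5/3 - 7))*129 = (-181 - ⅓)*129 = -544/3*129 = -23392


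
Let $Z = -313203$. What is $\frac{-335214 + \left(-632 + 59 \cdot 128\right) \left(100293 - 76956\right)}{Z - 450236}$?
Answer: $- \frac{161156826}{763439} \approx -211.09$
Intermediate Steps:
$\frac{-335214 + \left(-632 + 59 \cdot 128\right) \left(100293 - 76956\right)}{Z - 450236} = \frac{-335214 + \left(-632 + 59 \cdot 128\right) \left(100293 - 76956\right)}{-313203 - 450236} = \frac{-335214 + \left(-632 + 7552\right) 23337}{-763439} = \left(-335214 + 6920 \cdot 23337\right) \left(- \frac{1}{763439}\right) = \left(-335214 + 161492040\right) \left(- \frac{1}{763439}\right) = 161156826 \left(- \frac{1}{763439}\right) = - \frac{161156826}{763439}$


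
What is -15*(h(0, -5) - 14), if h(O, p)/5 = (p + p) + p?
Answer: 1335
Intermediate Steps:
h(O, p) = 15*p (h(O, p) = 5*((p + p) + p) = 5*(2*p + p) = 5*(3*p) = 15*p)
-15*(h(0, -5) - 14) = -15*(15*(-5) - 14) = -15*(-75 - 14) = -15*(-89) = 1335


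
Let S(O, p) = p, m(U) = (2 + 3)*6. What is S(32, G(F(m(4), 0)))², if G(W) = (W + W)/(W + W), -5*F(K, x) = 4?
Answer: 1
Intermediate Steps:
m(U) = 30 (m(U) = 5*6 = 30)
F(K, x) = -⅘ (F(K, x) = -⅕*4 = -⅘)
G(W) = 1 (G(W) = (2*W)/((2*W)) = (2*W)*(1/(2*W)) = 1)
S(32, G(F(m(4), 0)))² = 1² = 1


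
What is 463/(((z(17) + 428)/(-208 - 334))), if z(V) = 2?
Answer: -125473/215 ≈ -583.60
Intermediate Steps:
463/(((z(17) + 428)/(-208 - 334))) = 463/(((2 + 428)/(-208 - 334))) = 463/((430/(-542))) = 463/((430*(-1/542))) = 463/(-215/271) = 463*(-271/215) = -125473/215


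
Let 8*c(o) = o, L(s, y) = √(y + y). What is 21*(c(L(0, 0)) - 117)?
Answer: -2457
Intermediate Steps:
L(s, y) = √2*√y (L(s, y) = √(2*y) = √2*√y)
c(o) = o/8
21*(c(L(0, 0)) - 117) = 21*((√2*√0)/8 - 117) = 21*((√2*0)/8 - 117) = 21*((⅛)*0 - 117) = 21*(0 - 117) = 21*(-117) = -2457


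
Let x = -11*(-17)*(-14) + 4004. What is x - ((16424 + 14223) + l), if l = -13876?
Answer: -15385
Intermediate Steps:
x = 1386 (x = 187*(-14) + 4004 = -2618 + 4004 = 1386)
x - ((16424 + 14223) + l) = 1386 - ((16424 + 14223) - 13876) = 1386 - (30647 - 13876) = 1386 - 1*16771 = 1386 - 16771 = -15385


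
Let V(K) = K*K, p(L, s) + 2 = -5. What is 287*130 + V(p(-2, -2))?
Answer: 37359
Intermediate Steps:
p(L, s) = -7 (p(L, s) = -2 - 5 = -7)
V(K) = K²
287*130 + V(p(-2, -2)) = 287*130 + (-7)² = 37310 + 49 = 37359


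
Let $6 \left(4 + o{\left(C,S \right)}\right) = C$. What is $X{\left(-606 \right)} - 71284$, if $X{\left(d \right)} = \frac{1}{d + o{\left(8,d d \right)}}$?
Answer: $- \frac{130164587}{1826} \approx -71284.0$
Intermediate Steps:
$o{\left(C,S \right)} = -4 + \frac{C}{6}$
$X{\left(d \right)} = \frac{1}{- \frac{8}{3} + d}$ ($X{\left(d \right)} = \frac{1}{d + \left(-4 + \frac{1}{6} \cdot 8\right)} = \frac{1}{d + \left(-4 + \frac{4}{3}\right)} = \frac{1}{d - \frac{8}{3}} = \frac{1}{- \frac{8}{3} + d}$)
$X{\left(-606 \right)} - 71284 = \frac{3}{-8 + 3 \left(-606\right)} - 71284 = \frac{3}{-8 - 1818} - 71284 = \frac{3}{-1826} - 71284 = 3 \left(- \frac{1}{1826}\right) - 71284 = - \frac{3}{1826} - 71284 = - \frac{130164587}{1826}$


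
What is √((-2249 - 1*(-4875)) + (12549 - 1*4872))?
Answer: √10303 ≈ 101.50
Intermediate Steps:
√((-2249 - 1*(-4875)) + (12549 - 1*4872)) = √((-2249 + 4875) + (12549 - 4872)) = √(2626 + 7677) = √10303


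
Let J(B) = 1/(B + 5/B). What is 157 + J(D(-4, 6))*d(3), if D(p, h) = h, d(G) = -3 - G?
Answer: 6401/41 ≈ 156.12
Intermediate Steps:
157 + J(D(-4, 6))*d(3) = 157 + (6/(5 + 6²))*(-3 - 1*3) = 157 + (6/(5 + 36))*(-3 - 3) = 157 + (6/41)*(-6) = 157 - 36/41 = 6401/41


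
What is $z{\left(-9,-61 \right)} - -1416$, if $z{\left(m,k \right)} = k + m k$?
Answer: $1904$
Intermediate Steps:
$z{\left(m,k \right)} = k + k m$
$z{\left(-9,-61 \right)} - -1416 = - 61 \left(1 - 9\right) - -1416 = \left(-61\right) \left(-8\right) + 1416 = 488 + 1416 = 1904$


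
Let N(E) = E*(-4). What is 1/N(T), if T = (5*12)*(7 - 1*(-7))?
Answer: -1/3360 ≈ -0.00029762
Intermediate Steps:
T = 840 (T = 60*(7 + 7) = 60*14 = 840)
N(E) = -4*E
1/N(T) = 1/(-4*840) = 1/(-3360) = -1/3360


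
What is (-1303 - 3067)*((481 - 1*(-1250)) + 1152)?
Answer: -12598710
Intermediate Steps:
(-1303 - 3067)*((481 - 1*(-1250)) + 1152) = -4370*((481 + 1250) + 1152) = -4370*(1731 + 1152) = -4370*2883 = -12598710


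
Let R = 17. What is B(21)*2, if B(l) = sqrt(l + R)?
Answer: 2*sqrt(38) ≈ 12.329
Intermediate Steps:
B(l) = sqrt(17 + l) (B(l) = sqrt(l + 17) = sqrt(17 + l))
B(21)*2 = sqrt(17 + 21)*2 = sqrt(38)*2 = 2*sqrt(38)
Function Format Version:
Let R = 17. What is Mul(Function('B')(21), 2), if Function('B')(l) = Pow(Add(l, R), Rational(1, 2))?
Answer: Mul(2, Pow(38, Rational(1, 2))) ≈ 12.329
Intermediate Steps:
Function('B')(l) = Pow(Add(17, l), Rational(1, 2)) (Function('B')(l) = Pow(Add(l, 17), Rational(1, 2)) = Pow(Add(17, l), Rational(1, 2)))
Mul(Function('B')(21), 2) = Mul(Pow(Add(17, 21), Rational(1, 2)), 2) = Mul(Pow(38, Rational(1, 2)), 2) = Mul(2, Pow(38, Rational(1, 2)))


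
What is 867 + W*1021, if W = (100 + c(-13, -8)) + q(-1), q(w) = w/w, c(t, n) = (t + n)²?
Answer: 554249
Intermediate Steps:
c(t, n) = (n + t)²
q(w) = 1
W = 542 (W = (100 + (-8 - 13)²) + 1 = (100 + (-21)²) + 1 = (100 + 441) + 1 = 541 + 1 = 542)
867 + W*1021 = 867 + 542*1021 = 867 + 553382 = 554249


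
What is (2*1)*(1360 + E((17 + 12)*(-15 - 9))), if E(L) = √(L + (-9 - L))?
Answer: 2720 + 6*I ≈ 2720.0 + 6.0*I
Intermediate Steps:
E(L) = 3*I (E(L) = √(-9) = 3*I)
(2*1)*(1360 + E((17 + 12)*(-15 - 9))) = (2*1)*(1360 + 3*I) = 2*(1360 + 3*I) = 2720 + 6*I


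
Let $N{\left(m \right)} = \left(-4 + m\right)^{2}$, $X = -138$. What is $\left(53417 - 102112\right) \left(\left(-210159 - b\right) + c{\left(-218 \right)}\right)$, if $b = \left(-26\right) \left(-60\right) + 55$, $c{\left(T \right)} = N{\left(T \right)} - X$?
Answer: $7905730640$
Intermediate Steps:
$c{\left(T \right)} = 138 + \left(-4 + T\right)^{2}$ ($c{\left(T \right)} = \left(-4 + T\right)^{2} - -138 = \left(-4 + T\right)^{2} + 138 = 138 + \left(-4 + T\right)^{2}$)
$b = 1615$ ($b = 1560 + 55 = 1615$)
$\left(53417 - 102112\right) \left(\left(-210159 - b\right) + c{\left(-218 \right)}\right) = \left(53417 - 102112\right) \left(\left(-210159 - 1615\right) + \left(138 + \left(-4 - 218\right)^{2}\right)\right) = - 48695 \left(\left(-210159 - 1615\right) + \left(138 + \left(-222\right)^{2}\right)\right) = - 48695 \left(-211774 + \left(138 + 49284\right)\right) = - 48695 \left(-211774 + 49422\right) = \left(-48695\right) \left(-162352\right) = 7905730640$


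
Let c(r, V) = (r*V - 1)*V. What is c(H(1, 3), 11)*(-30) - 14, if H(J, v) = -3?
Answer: 11206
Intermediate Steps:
c(r, V) = V*(-1 + V*r) (c(r, V) = (V*r - 1)*V = (-1 + V*r)*V = V*(-1 + V*r))
c(H(1, 3), 11)*(-30) - 14 = (11*(-1 + 11*(-3)))*(-30) - 14 = (11*(-1 - 33))*(-30) - 14 = (11*(-34))*(-30) - 14 = -374*(-30) - 14 = 11220 - 14 = 11206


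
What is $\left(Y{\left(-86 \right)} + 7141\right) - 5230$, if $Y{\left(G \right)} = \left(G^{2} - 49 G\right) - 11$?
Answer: $13510$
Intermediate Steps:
$Y{\left(G \right)} = -11 + G^{2} - 49 G$
$\left(Y{\left(-86 \right)} + 7141\right) - 5230 = \left(\left(-11 + \left(-86\right)^{2} - -4214\right) + 7141\right) - 5230 = \left(\left(-11 + 7396 + 4214\right) + 7141\right) - 5230 = \left(11599 + 7141\right) - 5230 = 18740 - 5230 = 13510$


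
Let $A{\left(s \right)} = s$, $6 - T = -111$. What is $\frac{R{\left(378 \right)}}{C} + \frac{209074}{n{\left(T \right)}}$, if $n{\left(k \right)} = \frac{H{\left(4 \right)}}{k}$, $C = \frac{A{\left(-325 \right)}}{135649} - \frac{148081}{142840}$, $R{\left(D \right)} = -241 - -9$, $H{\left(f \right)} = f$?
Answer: $\frac{246257928371205941}{40266925138} \approx 6.1156 \cdot 10^{6}$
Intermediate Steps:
$R{\left(D \right)} = -232$ ($R{\left(D \right)} = -241 + 9 = -232$)
$T = 117$ ($T = 6 - -111 = 6 + 111 = 117$)
$C = - \frac{20133462569}{19376103160}$ ($C = - \frac{325}{135649} - \frac{148081}{142840} = - \frac{20133462569}{19376103160} \approx -1.0391$)
$n{\left(k \right)} = \frac{4}{k}$
$\frac{R{\left(378 \right)}}{C} + \frac{209074}{n{\left(T \right)}} = - \frac{232}{- \frac{20133462569}{19376103160}} + \frac{209074}{4 \cdot \frac{1}{117}} = \left(-232\right) \left(- \frac{19376103160}{20133462569}\right) + \frac{209074}{4 \cdot \frac{1}{117}} = \frac{4495255933120}{20133462569} + \frac{209074}{\frac{4}{117}} = \frac{4495255933120}{20133462569} + 209074 \cdot \frac{117}{4} = \frac{4495255933120}{20133462569} + \frac{12230829}{2} = \frac{246257928371205941}{40266925138}$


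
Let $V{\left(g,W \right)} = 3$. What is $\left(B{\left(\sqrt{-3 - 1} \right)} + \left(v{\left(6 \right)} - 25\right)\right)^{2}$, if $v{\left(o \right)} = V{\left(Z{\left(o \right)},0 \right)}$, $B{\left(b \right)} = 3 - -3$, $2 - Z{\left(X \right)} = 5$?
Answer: $256$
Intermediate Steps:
$Z{\left(X \right)} = -3$ ($Z{\left(X \right)} = 2 - 5 = -3$)
$B{\left(b \right)} = 6$ ($B{\left(b \right)} = 3 + 3 = 6$)
$v{\left(o \right)} = 3$
$\left(B{\left(\sqrt{-3 - 1} \right)} + \left(v{\left(6 \right)} - 25\right)\right)^{2} = \left(6 + \left(3 - 25\right)\right)^{2} = \left(6 - 22\right)^{2} = \left(-16\right)^{2} = 256$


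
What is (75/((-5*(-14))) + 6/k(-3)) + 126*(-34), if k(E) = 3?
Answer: -59933/14 ≈ -4280.9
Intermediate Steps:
(75/((-5*(-14))) + 6/k(-3)) + 126*(-34) = (75/((-5*(-14))) + 6/3) + 126*(-34) = (75/70 + 6*(1/3)) - 4284 = (75*(1/70) + 2) - 4284 = (15/14 + 2) - 4284 = 43/14 - 4284 = -59933/14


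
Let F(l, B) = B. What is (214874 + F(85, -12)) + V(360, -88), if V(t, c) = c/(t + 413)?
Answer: 166088238/773 ≈ 2.1486e+5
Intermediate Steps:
V(t, c) = c/(413 + t)
(214874 + F(85, -12)) + V(360, -88) = (214874 - 12) - 88/(413 + 360) = 214862 - 88/773 = 166088238/773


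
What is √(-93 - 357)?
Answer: 15*I*√2 ≈ 21.213*I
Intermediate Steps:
√(-93 - 357) = √(-450) = 15*I*√2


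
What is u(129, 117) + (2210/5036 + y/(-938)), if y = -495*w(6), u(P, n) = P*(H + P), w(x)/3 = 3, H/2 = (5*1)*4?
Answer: 12875921816/590471 ≈ 21806.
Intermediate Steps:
H = 40 (H = 2*((5*1)*4) = 2*(5*4) = 2*20 = 40)
w(x) = 9 (w(x) = 3*3 = 9)
u(P, n) = P*(40 + P)
y = -4455 (y = -495*9 = -4455)
u(129, 117) + (2210/5036 + y/(-938)) = 129*(40 + 129) + (2210/5036 - 4455/(-938)) = 129*169 + (2210*(1/5036) - 4455*(-1/938)) = 21801 + (1105/2518 + 4455/938) = 21801 + 3063545/590471 = 12875921816/590471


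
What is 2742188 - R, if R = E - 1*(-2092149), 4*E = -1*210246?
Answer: 1405201/2 ≈ 7.0260e+5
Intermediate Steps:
E = -105123/2 (E = (-1*210246)/4 = (¼)*(-210246) = -105123/2 ≈ -52562.)
R = 4079175/2 (R = -105123/2 - 1*(-2092149) = -105123/2 + 2092149 = 4079175/2 ≈ 2.0396e+6)
2742188 - R = 2742188 - 1*4079175/2 = 2742188 - 4079175/2 = 1405201/2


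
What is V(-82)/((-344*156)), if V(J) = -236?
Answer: 59/13416 ≈ 0.0043977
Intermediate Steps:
V(-82)/((-344*156)) = -236/((-344*156)) = -236/(-53664) = -236*(-1/53664) = 59/13416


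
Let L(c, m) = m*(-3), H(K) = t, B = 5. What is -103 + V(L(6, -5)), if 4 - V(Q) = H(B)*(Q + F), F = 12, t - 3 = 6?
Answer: -342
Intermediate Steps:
t = 9 (t = 3 + 6 = 9)
H(K) = 9
L(c, m) = -3*m
V(Q) = -104 - 9*Q (V(Q) = 4 - 9*(Q + 12) = 4 - 9*(12 + Q) = 4 - (108 + 9*Q) = 4 + (-108 - 9*Q) = -104 - 9*Q)
-103 + V(L(6, -5)) = -103 + (-104 - (-27)*(-5)) = -103 + (-104 - 9*15) = -103 + (-104 - 135) = -103 - 239 = -342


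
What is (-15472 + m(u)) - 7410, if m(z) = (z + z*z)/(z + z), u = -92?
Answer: -45855/2 ≈ -22928.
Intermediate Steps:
m(z) = (z + z²)/(2*z) (m(z) = (z + z²)/((2*z)) = (z + z²)*(1/(2*z)) = (z + z²)/(2*z))
(-15472 + m(u)) - 7410 = (-15472 + (½ + (½)*(-92))) - 7410 = (-15472 + (½ - 46)) - 7410 = (-15472 - 91/2) - 7410 = -31035/2 - 7410 = -45855/2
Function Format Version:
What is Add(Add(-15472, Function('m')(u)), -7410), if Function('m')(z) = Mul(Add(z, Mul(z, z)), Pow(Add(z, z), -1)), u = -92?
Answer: Rational(-45855, 2) ≈ -22928.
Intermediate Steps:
Function('m')(z) = Mul(Rational(1, 2), Pow(z, -1), Add(z, Pow(z, 2))) (Function('m')(z) = Mul(Add(z, Pow(z, 2)), Pow(Mul(2, z), -1)) = Mul(Add(z, Pow(z, 2)), Mul(Rational(1, 2), Pow(z, -1))) = Mul(Rational(1, 2), Pow(z, -1), Add(z, Pow(z, 2))))
Add(Add(-15472, Function('m')(u)), -7410) = Add(Add(-15472, Add(Rational(1, 2), Mul(Rational(1, 2), -92))), -7410) = Add(Add(-15472, Add(Rational(1, 2), -46)), -7410) = Add(Add(-15472, Rational(-91, 2)), -7410) = Add(Rational(-31035, 2), -7410) = Rational(-45855, 2)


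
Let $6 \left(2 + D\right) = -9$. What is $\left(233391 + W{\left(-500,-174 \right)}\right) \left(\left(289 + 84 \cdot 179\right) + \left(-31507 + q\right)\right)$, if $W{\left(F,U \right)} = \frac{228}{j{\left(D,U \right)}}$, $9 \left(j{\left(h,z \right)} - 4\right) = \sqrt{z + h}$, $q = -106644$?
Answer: $\frac{368478 \left(- 77797 \sqrt{710} + 5602752 i\right)}{\sqrt{710} - 72 i} \approx -2.8673 \cdot 10^{10} + 2.2789 \cdot 10^{6} i$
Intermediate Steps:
$D = - \frac{7}{2}$ ($D = -2 + \frac{1}{6} \left(-9\right) = -2 - \frac{3}{2} = - \frac{7}{2} \approx -3.5$)
$j{\left(h,z \right)} = 4 + \frac{\sqrt{h + z}}{9}$ ($j{\left(h,z \right)} = 4 + \frac{\sqrt{z + h}}{9} = 4 + \frac{\sqrt{h + z}}{9}$)
$W{\left(F,U \right)} = \frac{228}{4 + \frac{\sqrt{- \frac{7}{2} + U}}{9}}$
$\left(233391 + W{\left(-500,-174 \right)}\right) \left(\left(289 + 84 \cdot 179\right) + \left(-31507 + q\right)\right) = \left(233391 + \frac{4104}{72 + \sqrt{2} \sqrt{-7 + 2 \left(-174\right)}}\right) \left(\left(289 + 84 \cdot 179\right) - 138151\right) = \left(233391 + \frac{4104}{72 + \sqrt{2} \sqrt{-7 - 348}}\right) \left(\left(289 + 15036\right) - 138151\right) = \left(233391 + \frac{4104}{72 + \sqrt{2} \sqrt{-355}}\right) \left(15325 - 138151\right) = \left(233391 + \frac{4104}{72 + \sqrt{2} i \sqrt{355}}\right) \left(-122826\right) = \left(233391 + \frac{4104}{72 + i \sqrt{710}}\right) \left(-122826\right) = -28666482966 - \frac{504077904}{72 + i \sqrt{710}}$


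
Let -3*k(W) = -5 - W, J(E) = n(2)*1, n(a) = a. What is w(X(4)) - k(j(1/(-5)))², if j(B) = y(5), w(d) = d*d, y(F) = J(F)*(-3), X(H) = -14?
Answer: 1763/9 ≈ 195.89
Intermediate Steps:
J(E) = 2 (J(E) = 2*1 = 2)
y(F) = -6 (y(F) = 2*(-3) = -6)
w(d) = d²
j(B) = -6
k(W) = 5/3 + W/3 (k(W) = -(-5 - W)/3 = 5/3 + W/3)
w(X(4)) - k(j(1/(-5)))² = (-14)² - (5/3 + (⅓)*(-6))² = 196 - (5/3 - 2)² = 196 - (-⅓)² = 196 - 1*⅑ = 196 - ⅑ = 1763/9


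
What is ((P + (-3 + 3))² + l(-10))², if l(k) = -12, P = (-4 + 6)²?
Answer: 16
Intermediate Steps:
P = 4 (P = 2² = 4)
((P + (-3 + 3))² + l(-10))² = ((4 + (-3 + 3))² - 12)² = ((4 + 0)² - 12)² = (4² - 12)² = (16 - 12)² = 4² = 16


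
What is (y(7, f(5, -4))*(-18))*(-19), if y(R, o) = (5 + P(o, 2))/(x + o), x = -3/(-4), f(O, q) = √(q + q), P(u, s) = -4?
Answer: 4104/137 - 10944*I*√2/137 ≈ 29.956 - 112.97*I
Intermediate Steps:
f(O, q) = √2*√q (f(O, q) = √(2*q) = √2*√q)
x = ¾ (x = -3*(-¼) = ¾ ≈ 0.75000)
y(R, o) = 1/(¾ + o) (y(R, o) = (5 - 4)/(¾ + o) = 1/(¾ + o))
(y(7, f(5, -4))*(-18))*(-19) = ((4/(3 + 4*(√2*√(-4))))*(-18))*(-19) = ((4/(3 + 4*(√2*(2*I))))*(-18))*(-19) = ((4/(3 + 4*(2*I*√2)))*(-18))*(-19) = ((4/(3 + 8*I*√2))*(-18))*(-19) = -72/(3 + 8*I*√2)*(-19) = 1368/(3 + 8*I*√2)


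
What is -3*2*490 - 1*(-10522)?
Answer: 7582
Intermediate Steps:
-3*2*490 - 1*(-10522) = -6*490 + 10522 = -2940 + 10522 = 7582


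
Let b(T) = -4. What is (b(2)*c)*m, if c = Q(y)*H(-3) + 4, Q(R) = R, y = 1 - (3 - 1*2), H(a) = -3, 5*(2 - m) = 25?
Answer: 48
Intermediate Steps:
m = -3 (m = 2 - ⅕*25 = 2 - 5 = -3)
y = 0 (y = 1 - (3 - 2) = 1 - 1*1 = 1 - 1 = 0)
c = 4 (c = 0*(-3) + 4 = 0 + 4 = 4)
(b(2)*c)*m = -4*4*(-3) = -16*(-3) = 48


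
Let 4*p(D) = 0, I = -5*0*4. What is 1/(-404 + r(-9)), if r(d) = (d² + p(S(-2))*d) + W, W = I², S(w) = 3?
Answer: -1/323 ≈ -0.0030960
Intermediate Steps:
I = 0 (I = 0*4 = 0)
p(D) = 0 (p(D) = (¼)*0 = 0)
W = 0 (W = 0² = 0)
r(d) = d² (r(d) = (d² + 0*d) + 0 = (d² + 0) + 0 = d² + 0 = d²)
1/(-404 + r(-9)) = 1/(-404 + (-9)²) = 1/(-404 + 81) = 1/(-323) = -1/323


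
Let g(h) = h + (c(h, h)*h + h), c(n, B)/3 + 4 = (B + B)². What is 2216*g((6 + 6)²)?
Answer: 79400095488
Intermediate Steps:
c(n, B) = -12 + 12*B² (c(n, B) = -12 + 3*(B + B)² = -12 + 3*(2*B)² = -12 + 3*(4*B²) = -12 + 12*B²)
g(h) = 2*h + h*(-12 + 12*h²) (g(h) = h + ((-12 + 12*h²)*h + h) = h + (h*(-12 + 12*h²) + h) = h + (h + h*(-12 + 12*h²)) = 2*h + h*(-12 + 12*h²))
2216*g((6 + 6)²) = 2216*(-10*(6 + 6)² + 12*((6 + 6)²)³) = 2216*(-10*12² + 12*(12²)³) = 2216*(-10*144 + 12*144³) = 2216*(-1440 + 12*2985984) = 2216*(-1440 + 35831808) = 2216*35830368 = 79400095488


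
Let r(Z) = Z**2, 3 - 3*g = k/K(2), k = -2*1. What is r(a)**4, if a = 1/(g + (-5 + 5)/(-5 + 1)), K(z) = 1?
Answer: 6561/390625 ≈ 0.016796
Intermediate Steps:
k = -2
g = 5/3 (g = 1 - (-2)/(3*1) = 1 - (-2)/3 = 1 - 1/3*(-2) = 1 + 2/3 = 5/3 ≈ 1.6667)
a = 3/5 (a = 1/(5/3 + (-5 + 5)/(-5 + 1)) = 1/(5/3 + 0/(-4)) = 1/(5/3 + 0*(-1/4)) = 1/(5/3 + 0) = 1/(5/3) = 3/5 ≈ 0.60000)
r(a)**4 = ((3/5)**2)**4 = (9/25)**4 = 6561/390625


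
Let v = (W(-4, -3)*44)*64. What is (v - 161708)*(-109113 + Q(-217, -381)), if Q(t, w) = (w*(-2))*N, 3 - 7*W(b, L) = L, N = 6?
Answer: 116569487460/7 ≈ 1.6653e+10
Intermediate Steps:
W(b, L) = 3/7 - L/7
Q(t, w) = -12*w (Q(t, w) = (w*(-2))*6 = -2*w*6 = -12*w)
v = 16896/7 (v = ((3/7 - ⅐*(-3))*44)*64 = ((3/7 + 3/7)*44)*64 = ((6/7)*44)*64 = (264/7)*64 = 16896/7 ≈ 2413.7)
(v - 161708)*(-109113 + Q(-217, -381)) = (16896/7 - 161708)*(-109113 - 12*(-381)) = -1115060*(-109113 + 4572)/7 = -1115060/7*(-104541) = 116569487460/7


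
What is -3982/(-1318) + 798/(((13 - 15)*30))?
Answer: -67737/6590 ≈ -10.279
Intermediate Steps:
-3982/(-1318) + 798/(((13 - 15)*30)) = -3982*(-1/1318) + 798/((-2*30)) = 1991/659 + 798/(-60) = 1991/659 + 798*(-1/60) = 1991/659 - 133/10 = -67737/6590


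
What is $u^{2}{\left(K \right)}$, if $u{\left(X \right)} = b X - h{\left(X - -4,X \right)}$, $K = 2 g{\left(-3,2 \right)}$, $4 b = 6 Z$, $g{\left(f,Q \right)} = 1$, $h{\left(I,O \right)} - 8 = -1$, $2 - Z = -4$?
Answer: $121$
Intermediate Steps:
$Z = 6$ ($Z = 2 - -4 = 2 + 4 = 6$)
$h{\left(I,O \right)} = 7$ ($h{\left(I,O \right)} = 8 - 1 = 7$)
$b = 9$ ($b = \frac{6 \cdot 6}{4} = \frac{1}{4} \cdot 36 = 9$)
$K = 2$ ($K = 2 \cdot 1 = 2$)
$u{\left(X \right)} = -7 + 9 X$ ($u{\left(X \right)} = 9 X - 7 = -7 + 9 X$)
$u^{2}{\left(K \right)} = \left(-7 + 9 \cdot 2\right)^{2} = \left(-7 + 18\right)^{2} = 11^{2} = 121$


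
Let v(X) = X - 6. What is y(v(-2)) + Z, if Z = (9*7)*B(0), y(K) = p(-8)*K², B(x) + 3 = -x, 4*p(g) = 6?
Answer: -93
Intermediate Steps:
p(g) = 3/2 (p(g) = (¼)*6 = 3/2)
v(X) = -6 + X
B(x) = -3 - x
y(K) = 3*K²/2
Z = -189 (Z = (9*7)*(-3 - 1*0) = 63*(-3 + 0) = 63*(-3) = -189)
y(v(-2)) + Z = 3*(-6 - 2)²/2 - 189 = (3/2)*(-8)² - 189 = (3/2)*64 - 189 = 96 - 189 = -93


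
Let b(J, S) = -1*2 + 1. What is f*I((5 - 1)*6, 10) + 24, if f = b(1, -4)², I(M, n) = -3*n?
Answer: -6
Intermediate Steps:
b(J, S) = -1 (b(J, S) = -2 + 1 = -1)
f = 1 (f = (-1)² = 1)
f*I((5 - 1)*6, 10) + 24 = 1*(-3*10) + 24 = 1*(-30) + 24 = -30 + 24 = -6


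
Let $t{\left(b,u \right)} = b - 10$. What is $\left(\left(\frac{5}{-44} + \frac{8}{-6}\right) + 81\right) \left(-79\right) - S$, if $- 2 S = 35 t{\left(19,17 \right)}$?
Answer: $- \frac{808789}{132} \approx -6127.2$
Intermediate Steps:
$t{\left(b,u \right)} = -10 + b$ ($t{\left(b,u \right)} = b - 10 = -10 + b$)
$S = - \frac{315}{2}$ ($S = - \frac{35 \left(-10 + 19\right)}{2} = - \frac{35 \cdot 9}{2} = \left(- \frac{1}{2}\right) 315 = - \frac{315}{2} \approx -157.5$)
$\left(\left(\frac{5}{-44} + \frac{8}{-6}\right) + 81\right) \left(-79\right) - S = \left(\left(\frac{5}{-44} + \frac{8}{-6}\right) + 81\right) \left(-79\right) - - \frac{315}{2} = \left(\left(5 \left(- \frac{1}{44}\right) + 8 \left(- \frac{1}{6}\right)\right) + 81\right) \left(-79\right) + \frac{315}{2} = \left(\left(- \frac{5}{44} - \frac{4}{3}\right) + 81\right) \left(-79\right) + \frac{315}{2} = \left(- \frac{191}{132} + 81\right) \left(-79\right) + \frac{315}{2} = \frac{10501}{132} \left(-79\right) + \frac{315}{2} = - \frac{829579}{132} + \frac{315}{2} = - \frac{808789}{132}$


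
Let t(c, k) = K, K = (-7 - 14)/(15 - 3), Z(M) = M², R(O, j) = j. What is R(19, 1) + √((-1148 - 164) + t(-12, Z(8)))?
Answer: 1 + I*√5255/2 ≈ 1.0 + 36.246*I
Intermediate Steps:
K = -7/4 (K = -21/12 = -21*1/12 = -7/4 ≈ -1.7500)
t(c, k) = -7/4
R(19, 1) + √((-1148 - 164) + t(-12, Z(8))) = 1 + √((-1148 - 164) - 7/4) = 1 + √(-1312 - 7/4) = 1 + √(-5255/4) = 1 + I*√5255/2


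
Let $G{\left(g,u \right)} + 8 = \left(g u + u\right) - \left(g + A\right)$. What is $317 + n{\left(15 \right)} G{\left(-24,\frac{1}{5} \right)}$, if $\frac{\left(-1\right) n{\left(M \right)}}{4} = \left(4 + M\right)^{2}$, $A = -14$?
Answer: $- \frac{181803}{5} \approx -36361.0$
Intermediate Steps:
$n{\left(M \right)} = - 4 \left(4 + M\right)^{2}$
$G{\left(g,u \right)} = 6 + u - g + g u$ ($G{\left(g,u \right)} = -8 - \left(-14 + g - u - g u\right) = -8 + \left(14 + u - g + g u\right) = 6 + u - g + g u$)
$317 + n{\left(15 \right)} G{\left(-24,\frac{1}{5} \right)} = 317 + - 4 \left(4 + 15\right)^{2} \left(6 + \frac{1}{5} - -24 - \frac{24}{5}\right) = 317 + - 4 \cdot 19^{2} \left(6 + \frac{1}{5} + 24 - \frac{24}{5}\right) = 317 + \left(-4\right) 361 \left(6 + \frac{1}{5} + 24 - \frac{24}{5}\right) = 317 - \frac{183388}{5} = - \frac{181803}{5}$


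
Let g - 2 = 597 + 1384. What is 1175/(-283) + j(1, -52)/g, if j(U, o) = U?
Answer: -2329742/561189 ≈ -4.1514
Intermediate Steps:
g = 1983 (g = 2 + (597 + 1384) = 2 + 1981 = 1983)
1175/(-283) + j(1, -52)/g = 1175/(-283) + 1/1983 = 1175*(-1/283) + 1*(1/1983) = -1175/283 + 1/1983 = -2329742/561189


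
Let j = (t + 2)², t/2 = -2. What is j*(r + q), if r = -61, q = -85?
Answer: -584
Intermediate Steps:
t = -4 (t = 2*(-2) = -4)
j = 4 (j = (-4 + 2)² = (-2)² = 4)
j*(r + q) = 4*(-61 - 85) = 4*(-146) = -584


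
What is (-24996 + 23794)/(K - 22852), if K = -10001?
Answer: 1202/32853 ≈ 0.036587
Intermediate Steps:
(-24996 + 23794)/(K - 22852) = (-24996 + 23794)/(-10001 - 22852) = -1202/(-32853) = -1202*(-1/32853) = 1202/32853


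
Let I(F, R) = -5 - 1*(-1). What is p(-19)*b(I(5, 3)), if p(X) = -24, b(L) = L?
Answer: 96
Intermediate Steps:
I(F, R) = -4 (I(F, R) = -5 + 1 = -4)
p(-19)*b(I(5, 3)) = -24*(-4) = 96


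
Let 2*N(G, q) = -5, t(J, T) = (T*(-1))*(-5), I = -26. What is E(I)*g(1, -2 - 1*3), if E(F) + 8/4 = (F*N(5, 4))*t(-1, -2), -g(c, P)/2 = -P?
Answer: 6520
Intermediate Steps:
t(J, T) = 5*T (t(J, T) = -T*(-5) = 5*T)
g(c, P) = 2*P (g(c, P) = -(-2)*P = 2*P)
N(G, q) = -5/2 (N(G, q) = (½)*(-5) = -5/2)
E(F) = -2 + 25*F (E(F) = -2 + (F*(-5/2))*(5*(-2)) = -2 - 5*F/2*(-10) = -2 + 25*F)
E(I)*g(1, -2 - 1*3) = (-2 + 25*(-26))*(2*(-2 - 1*3)) = (-2 - 650)*(2*(-2 - 3)) = -1304*(-5) = -652*(-10) = 6520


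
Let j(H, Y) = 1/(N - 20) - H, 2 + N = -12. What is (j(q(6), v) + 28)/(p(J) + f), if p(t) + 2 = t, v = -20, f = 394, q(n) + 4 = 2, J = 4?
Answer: 1019/13464 ≈ 0.075683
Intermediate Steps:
N = -14 (N = -2 - 12 = -14)
q(n) = -2 (q(n) = -4 + 2 = -2)
p(t) = -2 + t
j(H, Y) = -1/34 - H (j(H, Y) = 1/(-14 - 20) - H = 1/(-34) - H = -1/34 - H)
(j(q(6), v) + 28)/(p(J) + f) = ((-1/34 - 1*(-2)) + 28)/((-2 + 4) + 394) = ((-1/34 + 2) + 28)/(2 + 394) = (67/34 + 28)/396 = (1019/34)*(1/396) = 1019/13464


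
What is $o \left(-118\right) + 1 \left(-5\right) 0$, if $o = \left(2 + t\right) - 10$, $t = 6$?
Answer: $236$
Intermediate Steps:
$o = -2$ ($o = \left(2 + 6\right) - 10 = 8 - 10 = -2$)
$o \left(-118\right) + 1 \left(-5\right) 0 = \left(-2\right) \left(-118\right) + 1 \left(-5\right) 0 = 236 - 0 = 236 + 0 = 236$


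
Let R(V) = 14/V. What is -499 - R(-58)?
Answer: -14464/29 ≈ -498.76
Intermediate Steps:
-499 - R(-58) = -499 - 14/(-58) = -499 - 14*(-1)/58 = -499 - 1*(-7/29) = -499 + 7/29 = -14464/29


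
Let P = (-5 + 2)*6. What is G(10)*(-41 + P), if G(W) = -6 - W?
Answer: 944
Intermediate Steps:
P = -18 (P = -3*6 = -18)
G(10)*(-41 + P) = (-6 - 1*10)*(-41 - 18) = (-6 - 10)*(-59) = -16*(-59) = 944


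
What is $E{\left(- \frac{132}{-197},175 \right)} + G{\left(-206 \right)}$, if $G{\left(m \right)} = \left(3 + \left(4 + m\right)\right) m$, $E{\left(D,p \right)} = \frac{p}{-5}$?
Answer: $40959$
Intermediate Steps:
$E{\left(D,p \right)} = - \frac{p}{5}$ ($E{\left(D,p \right)} = p \left(- \frac{1}{5}\right) = - \frac{p}{5}$)
$G{\left(m \right)} = m \left(7 + m\right)$ ($G{\left(m \right)} = \left(7 + m\right) m = m \left(7 + m\right)$)
$E{\left(- \frac{132}{-197},175 \right)} + G{\left(-206 \right)} = \left(- \frac{1}{5}\right) 175 - 206 \left(7 - 206\right) = -35 - -40994 = -35 + 40994 = 40959$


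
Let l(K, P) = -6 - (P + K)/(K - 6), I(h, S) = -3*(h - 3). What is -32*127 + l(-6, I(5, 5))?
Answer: -4071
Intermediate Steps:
I(h, S) = 9 - 3*h (I(h, S) = -3*(-3 + h) = 9 - 3*h)
l(K, P) = -6 - (K + P)/(-6 + K)
-32*127 + l(-6, I(5, 5)) = -32*127 + (36 - (9 - 3*5) - 7*(-6))/(-6 - 6) = -4064 + (36 - (9 - 15) + 42)/(-12) = -4064 - (36 - 1*(-6) + 42)/12 = -4064 - (36 + 6 + 42)/12 = -4064 - 1/12*84 = -4064 - 7 = -4071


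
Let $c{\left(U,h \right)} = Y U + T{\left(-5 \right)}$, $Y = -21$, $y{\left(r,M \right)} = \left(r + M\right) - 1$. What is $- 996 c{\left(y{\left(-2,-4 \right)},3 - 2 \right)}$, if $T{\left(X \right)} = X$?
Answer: $-141432$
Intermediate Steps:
$y{\left(r,M \right)} = -1 + M + r$ ($y{\left(r,M \right)} = \left(M + r\right) - 1 = -1 + M + r$)
$c{\left(U,h \right)} = -5 - 21 U$ ($c{\left(U,h \right)} = - 21 U - 5 = -5 - 21 U$)
$- 996 c{\left(y{\left(-2,-4 \right)},3 - 2 \right)} = - 996 \left(-5 - 21 \left(-1 - 4 - 2\right)\right) = - 996 \left(-5 - -147\right) = - 996 \left(-5 + 147\right) = \left(-996\right) 142 = -141432$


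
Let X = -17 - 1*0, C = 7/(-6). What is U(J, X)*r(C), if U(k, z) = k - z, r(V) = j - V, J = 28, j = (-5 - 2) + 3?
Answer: -255/2 ≈ -127.50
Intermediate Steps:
C = -7/6 (C = 7*(-⅙) = -7/6 ≈ -1.1667)
j = -4 (j = -7 + 3 = -4)
X = -17 (X = -17 + 0 = -17)
r(V) = -4 - V
U(J, X)*r(C) = (28 - 1*(-17))*(-4 - 1*(-7/6)) = (28 + 17)*(-4 + 7/6) = 45*(-17/6) = -255/2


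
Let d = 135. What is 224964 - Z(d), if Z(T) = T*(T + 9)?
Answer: 205524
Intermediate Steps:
Z(T) = T*(9 + T)
224964 - Z(d) = 224964 - 135*(9 + 135) = 224964 - 135*144 = 224964 - 1*19440 = 224964 - 19440 = 205524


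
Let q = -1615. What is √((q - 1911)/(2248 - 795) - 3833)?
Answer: 5*I*√323895495/1453 ≈ 61.931*I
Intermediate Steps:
√((q - 1911)/(2248 - 795) - 3833) = √((-1615 - 1911)/(2248 - 795) - 3833) = √(-3526/1453 - 3833) = √(-5572875/1453) = 5*I*√323895495/1453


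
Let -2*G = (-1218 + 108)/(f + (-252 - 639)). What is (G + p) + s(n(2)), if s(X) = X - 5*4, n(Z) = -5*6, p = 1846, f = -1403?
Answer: 111337/62 ≈ 1795.8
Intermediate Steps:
n(Z) = -30
s(X) = -20 + X (s(X) = X - 20 = -20 + X)
G = -15/62 (G = -(-1218 + 108)/(2*(-1403 + (-252 - 639))) = -(-555)/(-1403 - 891) = -(-555)/(-2294) = -(-555)*(-1)/2294 = -½*15/31 = -15/62 ≈ -0.24194)
(G + p) + s(n(2)) = (-15/62 + 1846) + (-20 - 30) = 114437/62 - 50 = 111337/62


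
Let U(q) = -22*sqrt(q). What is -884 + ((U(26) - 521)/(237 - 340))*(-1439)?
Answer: -840771/103 - 31658*sqrt(26)/103 ≈ -9730.1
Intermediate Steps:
-884 + ((U(26) - 521)/(237 - 340))*(-1439) = -884 + ((-22*sqrt(26) - 521)/(237 - 340))*(-1439) = -884 + ((-521 - 22*sqrt(26))/(-103))*(-1439) = -884 + ((-521 - 22*sqrt(26))*(-1/103))*(-1439) = -884 + (521/103 + 22*sqrt(26)/103)*(-1439) = -884 + (-749719/103 - 31658*sqrt(26)/103) = -840771/103 - 31658*sqrt(26)/103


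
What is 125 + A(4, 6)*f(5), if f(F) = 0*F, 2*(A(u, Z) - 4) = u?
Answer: 125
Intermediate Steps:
A(u, Z) = 4 + u/2
f(F) = 0
125 + A(4, 6)*f(5) = 125 + (4 + (1/2)*4)*0 = 125 + (4 + 2)*0 = 125 + 6*0 = 125 + 0 = 125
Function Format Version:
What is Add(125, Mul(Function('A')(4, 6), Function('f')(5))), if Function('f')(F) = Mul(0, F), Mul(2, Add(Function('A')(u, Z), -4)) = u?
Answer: 125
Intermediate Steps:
Function('A')(u, Z) = Add(4, Mul(Rational(1, 2), u))
Function('f')(F) = 0
Add(125, Mul(Function('A')(4, 6), Function('f')(5))) = Add(125, Mul(Add(4, Mul(Rational(1, 2), 4)), 0)) = Add(125, Mul(Add(4, 2), 0)) = Add(125, Mul(6, 0)) = Add(125, 0) = 125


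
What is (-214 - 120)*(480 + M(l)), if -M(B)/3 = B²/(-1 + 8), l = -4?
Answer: -1106208/7 ≈ -1.5803e+5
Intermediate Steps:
M(B) = -3*B²/7 (M(B) = -3*B²/(-1 + 8) = -3*B²/7)
(-214 - 120)*(480 + M(l)) = (-214 - 120)*(480 - 3/7*(-4)²) = -334*(480 - 3/7*16) = -334*(480 - 48/7) = -334*3312/7 = -1106208/7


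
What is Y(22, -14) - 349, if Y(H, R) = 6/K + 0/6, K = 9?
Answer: -1045/3 ≈ -348.33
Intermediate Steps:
Y(H, R) = ⅔ (Y(H, R) = 6/9 + 0/6 = 6*(⅑) + 0*(⅙) = ⅔ + 0 = ⅔)
Y(22, -14) - 349 = ⅔ - 349 = -1045/3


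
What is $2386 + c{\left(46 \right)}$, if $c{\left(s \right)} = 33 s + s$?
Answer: $3950$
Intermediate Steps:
$c{\left(s \right)} = 34 s$
$2386 + c{\left(46 \right)} = 2386 + 34 \cdot 46 = 2386 + 1564 = 3950$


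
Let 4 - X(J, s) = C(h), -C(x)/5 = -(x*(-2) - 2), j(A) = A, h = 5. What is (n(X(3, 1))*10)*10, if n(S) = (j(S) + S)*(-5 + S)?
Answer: 755200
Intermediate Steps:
C(x) = -10 - 10*x (C(x) = -(-5)*(x*(-2) - 2) = -(-5)*(-2*x - 2) = -(-5)*(-2 - 2*x) = -5*(2 + 2*x) = -10 - 10*x)
X(J, s) = 64 (X(J, s) = 4 - (-10 - 10*5) = 4 - (-10 - 50) = 4 - 1*(-60) = 4 + 60 = 64)
n(S) = 2*S*(-5 + S) (n(S) = (S + S)*(-5 + S) = (2*S)*(-5 + S) = 2*S*(-5 + S))
(n(X(3, 1))*10)*10 = ((2*64*(-5 + 64))*10)*10 = ((2*64*59)*10)*10 = (7552*10)*10 = 75520*10 = 755200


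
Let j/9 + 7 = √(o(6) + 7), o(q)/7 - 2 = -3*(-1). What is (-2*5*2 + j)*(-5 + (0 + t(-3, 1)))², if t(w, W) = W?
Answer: -1328 + 144*√42 ≈ -394.77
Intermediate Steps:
o(q) = 35 (o(q) = 14 + 7*(-3*(-1)) = 14 + 7*3 = 14 + 21 = 35)
j = -63 + 9*√42 (j = -63 + 9*√(35 + 7) = -63 + 9*√42 ≈ -4.6733)
(-2*5*2 + j)*(-5 + (0 + t(-3, 1)))² = (-2*5*2 + (-63 + 9*√42))*(-5 + (0 + 1))² = (-10*2 + (-63 + 9*√42))*(-5 + 1)² = (-20 + (-63 + 9*√42))*(-4)² = (-83 + 9*√42)*16 = -1328 + 144*√42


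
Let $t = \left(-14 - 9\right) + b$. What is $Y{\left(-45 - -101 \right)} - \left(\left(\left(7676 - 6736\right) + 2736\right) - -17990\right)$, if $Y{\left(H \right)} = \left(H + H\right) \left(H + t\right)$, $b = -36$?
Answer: $-22002$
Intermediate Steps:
$t = -59$ ($t = \left(-14 - 9\right) - 36 = -23 - 36 = -59$)
$Y{\left(H \right)} = 2 H \left(-59 + H\right)$ ($Y{\left(H \right)} = \left(H + H\right) \left(H - 59\right) = 2 H \left(-59 + H\right)$)
$Y{\left(-45 - -101 \right)} - \left(\left(\left(7676 - 6736\right) + 2736\right) - -17990\right) = 2 \left(-45 - -101\right) \left(-59 - -56\right) - \left(\left(\left(7676 - 6736\right) + 2736\right) - -17990\right) = 2 \left(-45 + 101\right) \left(-59 + \left(-45 + 101\right)\right) - \left(\left(940 + 2736\right) + 17990\right) = 2 \cdot 56 \left(-59 + 56\right) - \left(3676 + 17990\right) = 2 \cdot 56 \left(-3\right) - 21666 = -336 - 21666 = -22002$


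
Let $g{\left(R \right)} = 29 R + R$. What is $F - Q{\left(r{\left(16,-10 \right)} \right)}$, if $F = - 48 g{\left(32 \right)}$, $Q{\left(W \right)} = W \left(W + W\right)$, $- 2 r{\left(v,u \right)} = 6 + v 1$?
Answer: $-46322$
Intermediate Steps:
$r{\left(v,u \right)} = -3 - \frac{v}{2}$ ($r{\left(v,u \right)} = - \frac{6 + v 1}{2} = - \frac{6 + v}{2} = -3 - \frac{v}{2}$)
$g{\left(R \right)} = 30 R$
$Q{\left(W \right)} = 2 W^{2}$ ($Q{\left(W \right)} = W 2 W = 2 W^{2}$)
$F = -46080$ ($F = - 48 \cdot 30 \cdot 32 = \left(-48\right) 960 = -46080$)
$F - Q{\left(r{\left(16,-10 \right)} \right)} = -46080 - 2 \left(-3 - 8\right)^{2} = -46080 - 2 \left(-11\right)^{2} = -46080 - 2 \cdot 121 = -46080 - 242 = -46322$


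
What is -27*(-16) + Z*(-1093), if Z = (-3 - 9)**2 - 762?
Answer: 675906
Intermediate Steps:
Z = -618 (Z = (-12)**2 - 762 = 144 - 762 = -618)
-27*(-16) + Z*(-1093) = -27*(-16) - 618*(-1093) = 432 + 675474 = 675906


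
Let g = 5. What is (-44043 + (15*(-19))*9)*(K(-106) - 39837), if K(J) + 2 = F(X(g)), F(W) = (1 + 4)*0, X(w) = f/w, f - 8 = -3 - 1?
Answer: 1856816112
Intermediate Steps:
f = 4 (f = 8 + (-3 - 1) = 8 - 4 = 4)
X(w) = 4/w
F(W) = 0 (F(W) = 5*0 = 0)
K(J) = -2 (K(J) = -2 + 0 = -2)
(-44043 + (15*(-19))*9)*(K(-106) - 39837) = (-44043 + (15*(-19))*9)*(-2 - 39837) = (-44043 - 285*9)*(-39839) = (-44043 - 2565)*(-39839) = -46608*(-39839) = 1856816112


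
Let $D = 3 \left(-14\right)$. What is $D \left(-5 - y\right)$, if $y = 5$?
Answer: $420$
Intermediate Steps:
$D = -42$
$D \left(-5 - y\right) = - 42 \left(-5 - 5\right) = \left(-42\right) \left(-10\right) = 420$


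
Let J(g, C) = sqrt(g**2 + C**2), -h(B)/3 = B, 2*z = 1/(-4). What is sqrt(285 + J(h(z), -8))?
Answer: sqrt(4560 + 2*sqrt(4105))/4 ≈ 17.117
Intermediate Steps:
z = -1/8 (z = (1/2)/(-4) = (1/2)*(-1/4) = -1/8 ≈ -0.12500)
h(B) = -3*B
J(g, C) = sqrt(C**2 + g**2)
sqrt(285 + J(h(z), -8)) = sqrt(285 + sqrt((-8)**2 + (-3*(-1/8))**2)) = sqrt(285 + sqrt(64 + (3/8)**2)) = sqrt(285 + sqrt(64 + 9/64)) = sqrt(285 + sqrt(4105/64)) = sqrt(285 + sqrt(4105)/8)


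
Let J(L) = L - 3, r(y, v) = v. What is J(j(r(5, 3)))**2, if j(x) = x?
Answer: 0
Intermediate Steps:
J(L) = -3 + L
J(j(r(5, 3)))**2 = (-3 + 3)**2 = 0**2 = 0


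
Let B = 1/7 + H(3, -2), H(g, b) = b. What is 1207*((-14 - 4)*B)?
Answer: 282438/7 ≈ 40348.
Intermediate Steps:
B = -13/7 (B = 1/7 - 2 = ⅐ - 2 = -13/7 ≈ -1.8571)
1207*((-14 - 4)*B) = 1207*((-14 - 4)*(-13/7)) = 1207*(-18*(-13/7)) = 1207*(234/7) = 282438/7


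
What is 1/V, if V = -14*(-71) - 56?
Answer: 1/938 ≈ 0.0010661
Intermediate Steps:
V = 938 (V = 994 - 56 = 938)
1/V = 1/938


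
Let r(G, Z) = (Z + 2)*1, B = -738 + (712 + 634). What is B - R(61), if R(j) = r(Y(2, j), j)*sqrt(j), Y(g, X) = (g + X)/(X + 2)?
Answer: 608 - 63*sqrt(61) ≈ 115.95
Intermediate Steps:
B = 608 (B = -738 + 1346 = 608)
Y(g, X) = (X + g)/(2 + X)
r(G, Z) = 2 + Z (r(G, Z) = (2 + Z)*1 = 2 + Z)
R(j) = sqrt(j)*(2 + j) (R(j) = (2 + j)*sqrt(j) = sqrt(j)*(2 + j))
B - R(61) = 608 - sqrt(61)*(2 + 61) = 608 - sqrt(61)*63 = 608 - 63*sqrt(61)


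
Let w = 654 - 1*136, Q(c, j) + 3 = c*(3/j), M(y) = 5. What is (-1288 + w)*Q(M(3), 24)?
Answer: 7315/4 ≈ 1828.8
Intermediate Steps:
Q(c, j) = -3 + 3*c/j (Q(c, j) = -3 + c*(3/j) = -3 + 3*c/j)
w = 518 (w = 654 - 136 = 518)
(-1288 + w)*Q(M(3), 24) = (-1288 + 518)*(-3 + 3*5/24) = -770*(-3 + 3*5*(1/24)) = -770*(-3 + 5/8) = -770*(-19/8) = 7315/4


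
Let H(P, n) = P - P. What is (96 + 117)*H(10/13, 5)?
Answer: 0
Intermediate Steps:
H(P, n) = 0
(96 + 117)*H(10/13, 5) = (96 + 117)*0 = 213*0 = 0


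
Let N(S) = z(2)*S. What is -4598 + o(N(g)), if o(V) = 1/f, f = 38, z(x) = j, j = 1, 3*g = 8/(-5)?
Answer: -174723/38 ≈ -4598.0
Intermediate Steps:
g = -8/15 (g = (8/(-5))/3 = (8*(-1/5))/3 = (1/3)*(-8/5) = -8/15 ≈ -0.53333)
z(x) = 1
N(S) = S (N(S) = 1*S = S)
o(V) = 1/38
-4598 + o(N(g)) = -4598 + 1/38 = -174723/38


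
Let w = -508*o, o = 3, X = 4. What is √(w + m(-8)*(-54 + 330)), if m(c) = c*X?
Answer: 2*I*√2589 ≈ 101.76*I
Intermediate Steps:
m(c) = 4*c (m(c) = c*4 = 4*c)
w = -1524 (w = -508*3 = -1524)
√(w + m(-8)*(-54 + 330)) = √(-1524 + (4*(-8))*(-54 + 330)) = √(-1524 - 32*276) = √(-1524 - 8832) = √(-10356) = 2*I*√2589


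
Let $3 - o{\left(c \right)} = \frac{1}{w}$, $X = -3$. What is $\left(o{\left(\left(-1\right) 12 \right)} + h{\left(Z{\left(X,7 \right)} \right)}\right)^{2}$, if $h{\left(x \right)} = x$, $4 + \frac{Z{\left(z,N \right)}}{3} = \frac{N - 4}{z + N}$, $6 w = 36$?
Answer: $\frac{6889}{144} \approx 47.84$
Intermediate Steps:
$w = 6$ ($w = \frac{1}{6} \cdot 36 = 6$)
$Z{\left(z,N \right)} = -12 + \frac{3 \left(-4 + N\right)}{N + z}$ ($Z{\left(z,N \right)} = -12 + 3 \frac{N - 4}{z + N} = -12 + 3 \frac{-4 + N}{N + z} = -12 + \frac{3 \left(-4 + N\right)}{N + z}$)
$o{\left(c \right)} = \frac{17}{6}$ ($o{\left(c \right)} = 3 - \frac{1}{6} = \frac{17}{6}$)
$\left(o{\left(\left(-1\right) 12 \right)} + h{\left(Z{\left(X,7 \right)} \right)}\right)^{2} = \left(\frac{17}{6} + \frac{3 \left(-4 - -12 - 21\right)}{7 - 3}\right)^{2} = \left(\frac{17}{6} + \frac{3 \left(-4 + 12 - 21\right)}{4}\right)^{2} = \left(\frac{17}{6} + 3 \cdot \frac{1}{4} \left(-13\right)\right)^{2} = \left(\frac{17}{6} - \frac{39}{4}\right)^{2} = \left(- \frac{83}{12}\right)^{2} = \frac{6889}{144}$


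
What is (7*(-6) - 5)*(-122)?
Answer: 5734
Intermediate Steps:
(7*(-6) - 5)*(-122) = (-42 - 5)*(-122) = -47*(-122) = 5734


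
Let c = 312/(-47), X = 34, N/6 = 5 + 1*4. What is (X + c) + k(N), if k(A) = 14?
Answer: 1944/47 ≈ 41.362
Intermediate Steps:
N = 54 (N = 6*(5 + 1*4) = 6*(5 + 4) = 6*9 = 54)
c = -312/47 (c = 312*(-1/47) = -312/47 ≈ -6.6383)
(X + c) + k(N) = (34 - 312/47) + 14 = 1286/47 + 14 = 1944/47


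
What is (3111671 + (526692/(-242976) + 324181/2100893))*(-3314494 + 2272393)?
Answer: -137939697799887435443469/42538881464 ≈ -3.2427e+12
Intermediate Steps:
(3111671 + (526692/(-242976) + 324181/2100893))*(-3314494 + 2272393) = (3111671 + (526692*(-1/242976) + 324181*(1/2100893)))*(-1042101) = (3111671 + (-43891/20248 + 324181/2100893))*(-1042101) = (3111671 - 85646277775/42538881464)*(-1042101) = (132366918177688569/42538881464)*(-1042101) = -137939697799887435443469/42538881464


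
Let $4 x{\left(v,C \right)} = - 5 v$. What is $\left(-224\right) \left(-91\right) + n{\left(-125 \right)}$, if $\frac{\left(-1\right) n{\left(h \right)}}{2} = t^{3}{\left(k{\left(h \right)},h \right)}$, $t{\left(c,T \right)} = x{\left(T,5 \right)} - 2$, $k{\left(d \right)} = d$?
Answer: $- \frac{234232825}{32} \approx -7.3198 \cdot 10^{6}$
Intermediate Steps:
$x{\left(v,C \right)} = - \frac{5 v}{4}$ ($x{\left(v,C \right)} = \frac{\left(-5\right) v}{4} = - \frac{5 v}{4}$)
$t{\left(c,T \right)} = -2 - \frac{5 T}{4}$ ($t{\left(c,T \right)} = - \frac{5 T}{4} - 2 = -2 - \frac{5 T}{4}$)
$n{\left(h \right)} = - 2 \left(-2 - \frac{5 h}{4}\right)^{3}$
$\left(-224\right) \left(-91\right) + n{\left(-125 \right)} = \left(-224\right) \left(-91\right) + \frac{\left(8 + 5 \left(-125\right)\right)^{3}}{32} = 20384 + \frac{\left(8 - 625\right)^{3}}{32} = 20384 + \frac{\left(-617\right)^{3}}{32} = 20384 + \frac{1}{32} \left(-234885113\right) = 20384 - \frac{234885113}{32} = - \frac{234232825}{32}$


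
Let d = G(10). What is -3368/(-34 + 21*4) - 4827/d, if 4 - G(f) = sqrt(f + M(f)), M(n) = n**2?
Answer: 162202/1175 + 4827*sqrt(110)/94 ≈ 676.62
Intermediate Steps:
G(f) = 4 - sqrt(f + f**2)
d = 4 - sqrt(110) (d = 4 - sqrt(10*(1 + 10)) = 4 - sqrt(10*11) = 4 - sqrt(110) ≈ -6.4881)
-3368/(-34 + 21*4) - 4827/d = -3368/(-34 + 21*4) - 4827/(4 - sqrt(110)) = -3368/(-34 + 84) - 4827/(4 - sqrt(110)) = -3368/50 - 4827/(4 - sqrt(110)) = -3368*1/50 - 4827/(4 - sqrt(110)) = -1684/25 - 4827/(4 - sqrt(110))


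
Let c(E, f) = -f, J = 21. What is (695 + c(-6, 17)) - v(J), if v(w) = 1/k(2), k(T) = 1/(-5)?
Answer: 683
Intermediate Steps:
k(T) = -⅕
v(w) = -5 (v(w) = 1/(-⅕) = -5)
(695 + c(-6, 17)) - v(J) = (695 - 1*17) - 1*(-5) = (695 - 17) + 5 = 678 + 5 = 683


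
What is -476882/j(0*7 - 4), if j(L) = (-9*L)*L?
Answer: 238441/72 ≈ 3311.7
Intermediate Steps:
j(L) = -9*L²
-476882/j(0*7 - 4) = -476882*(-1/(9*(0*7 - 4)²)) = -476882*(-1/(9*(0 - 4)²)) = -476882/((-9*(-4)²)) = -476882/((-9*16)) = -476882/(-144) = -476882*(-1/144) = 238441/72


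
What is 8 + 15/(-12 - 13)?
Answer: 37/5 ≈ 7.4000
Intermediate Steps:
8 + 15/(-12 - 13) = 8 + 15/(-25) = 8 - 1/25*15 = 8 - ⅗ = 37/5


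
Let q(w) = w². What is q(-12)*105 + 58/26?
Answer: 196589/13 ≈ 15122.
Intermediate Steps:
q(-12)*105 + 58/26 = (-12)²*105 + 58/26 = 144*105 + 58*(1/26) = 15120 + 29/13 = 196589/13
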